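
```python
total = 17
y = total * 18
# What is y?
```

Trace:
`total = 17` → total = 17
`y = total * 18` → y = 306
So y = 306

Answer: 306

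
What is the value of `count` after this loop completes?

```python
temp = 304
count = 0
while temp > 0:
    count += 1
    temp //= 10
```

Count digits by repeated division by 10
`count` takes the values: 0 → 1 → 2 → 3

Answer: 3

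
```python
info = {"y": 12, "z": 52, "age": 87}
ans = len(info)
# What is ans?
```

Trace:
`info = {"y": 12, "z": 52, "age": 87}` → info = {'y': 12, 'z': 52, 'age': 87}
`ans = len(info)` → ans = 3
So ans = 3

Answer: 3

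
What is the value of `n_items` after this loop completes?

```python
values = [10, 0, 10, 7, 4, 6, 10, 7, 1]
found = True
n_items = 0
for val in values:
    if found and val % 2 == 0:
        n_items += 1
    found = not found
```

Count even values at even positions
`n_items` takes the values: 0 → 1 → 2 → 3 → 4

Answer: 4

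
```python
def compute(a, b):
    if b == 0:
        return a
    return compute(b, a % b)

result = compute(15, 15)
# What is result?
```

compute(15, 15) -> compute(15, 0) -> 15

Answer: 15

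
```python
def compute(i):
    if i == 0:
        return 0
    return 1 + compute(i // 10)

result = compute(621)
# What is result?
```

Count of digits of 621: 3

Answer: 3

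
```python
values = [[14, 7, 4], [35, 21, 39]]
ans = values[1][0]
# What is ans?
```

Trace:
`values = [[14, 7, 4], [35, 21, 39]]` → values = [[14, 7, 4], [35, 21, 39]]
`ans = values[1][0]` → ans = 35
So ans = 35

Answer: 35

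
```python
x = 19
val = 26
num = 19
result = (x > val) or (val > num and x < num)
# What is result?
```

Trace:
`x = 19` → x = 19
`val = 26` → val = 26
`num = 19` → num = 19
`result = (x > val) or (val > num and x < num)` → result = False
So result = False

Answer: False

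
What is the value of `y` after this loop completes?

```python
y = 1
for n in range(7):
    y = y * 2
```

Multiply by 2, 7 times: 1 * 2^7 = 128
`y` takes the values: 1 → 2 → 4 → 8 → 16 → 32 → 64 → 128

Answer: 128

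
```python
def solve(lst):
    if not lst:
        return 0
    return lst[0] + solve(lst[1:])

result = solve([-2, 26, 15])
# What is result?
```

(-2) + 26 + 15 + 0 = 39

Answer: 39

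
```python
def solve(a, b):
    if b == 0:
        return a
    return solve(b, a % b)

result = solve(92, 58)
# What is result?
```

solve(92, 58) -> solve(58, 34) -> solve(34, 24) -> solve(24, 10) -> solve(10, 4) -> solve(4, 2) -> solve(2, 0) -> 2

Answer: 2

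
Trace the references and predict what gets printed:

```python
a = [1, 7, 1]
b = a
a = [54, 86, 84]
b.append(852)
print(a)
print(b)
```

Key concept: rebinding vs mutation: a is rebound to a new list, b still points at the original.
Step by step:
`a = [1, 7, 1]` → a = [1, 7, 1]
`b = a` → b = [1, 7, 1] (same object as a)
`a = [54, 86, 84]` → a = [54, 86, 84]
`b.append(852)` → b = [1, 7, 1, 852]
`print(a)` → prints [54, 86, 84]
`print(b)` → prints [1, 7, 1, 852]

Answer:
[54, 86, 84]
[1, 7, 1, 852]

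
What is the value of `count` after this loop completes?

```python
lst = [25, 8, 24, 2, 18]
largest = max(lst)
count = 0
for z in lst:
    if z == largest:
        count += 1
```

Count of max value 25 in [25, 8, 24, 2, 18]
`count` takes the values: 0 → 1

Answer: 1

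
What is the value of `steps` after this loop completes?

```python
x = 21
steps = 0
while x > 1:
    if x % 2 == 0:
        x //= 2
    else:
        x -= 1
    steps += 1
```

Steps to reduce 21 to 1
`steps` takes the values: 0 → 1 → 2 → 3 → 4 → 5 → 6

Answer: 6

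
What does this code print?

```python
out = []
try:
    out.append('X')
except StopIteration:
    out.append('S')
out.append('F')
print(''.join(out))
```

Execution trace: 'X' (try body, no exception) → 'F' (after the try/except). Output: XF

Answer: XF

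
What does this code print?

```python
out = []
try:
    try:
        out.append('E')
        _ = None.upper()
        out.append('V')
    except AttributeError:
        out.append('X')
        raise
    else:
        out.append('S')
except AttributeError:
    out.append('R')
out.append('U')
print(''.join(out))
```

Execution trace: 'E' (inner try body) → 'X' (inner except AttributeError) → 'R' (outer except AttributeError) → 'U' (after the try/except). Output: EXRU

Answer: EXRU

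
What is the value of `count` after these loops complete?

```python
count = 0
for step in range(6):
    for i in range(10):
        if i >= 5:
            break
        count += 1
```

Inner breaks at 5, outer runs 6 times
`count` takes the values: 0 → 1 → 2 → 3 → 4 → 5 → 6 → 7 → 8 → 9 → 10 → 11 → 12 → 13 → 14 → 15 → 16 → 17 → 18 → 19 → 20 → 21 → 22 → 23 → 24 → 25 → 26 → 27 → 28 → 29 → 30

Answer: 30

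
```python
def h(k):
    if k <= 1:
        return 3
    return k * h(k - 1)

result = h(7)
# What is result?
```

h(7) = 7 * 6 * 5 * 4 * 3 * 2 * 3 = 15120

Answer: 15120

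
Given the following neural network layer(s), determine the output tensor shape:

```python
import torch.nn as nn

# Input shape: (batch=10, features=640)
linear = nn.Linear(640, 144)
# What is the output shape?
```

Input: (10, 640) -> Output: (10, 144)

Answer: (10, 144)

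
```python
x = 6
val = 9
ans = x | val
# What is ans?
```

Trace:
`x = 6` → x = 6
`val = 9` → val = 9
`ans = x | val` → ans = 15
So ans = 15

Answer: 15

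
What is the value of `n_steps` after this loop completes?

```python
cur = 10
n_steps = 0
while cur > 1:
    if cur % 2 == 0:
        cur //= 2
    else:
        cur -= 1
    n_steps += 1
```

Steps to reduce 10 to 1
`n_steps` takes the values: 0 → 1 → 2 → 3 → 4

Answer: 4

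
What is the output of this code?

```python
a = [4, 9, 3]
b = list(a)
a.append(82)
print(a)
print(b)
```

Key concept: list() constructor creates copy.
Step by step:
`a = [4, 9, 3]` → a = [4, 9, 3]
`b = list(a)` → b = [4, 9, 3]
`a.append(82)` → a = [4, 9, 3, 82]
`print(a)` → prints [4, 9, 3, 82]
`print(b)` → prints [4, 9, 3]

Answer:
[4, 9, 3, 82]
[4, 9, 3]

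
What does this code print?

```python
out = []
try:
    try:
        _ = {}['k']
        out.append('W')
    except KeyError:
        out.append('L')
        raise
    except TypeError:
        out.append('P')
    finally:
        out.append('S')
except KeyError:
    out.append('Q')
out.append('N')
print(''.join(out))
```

Execution trace: 'L' (except KeyError) → 'S' (finally) → 'Q' (outer except KeyError) → 'N' (after the try/except). Output: LSQN

Answer: LSQN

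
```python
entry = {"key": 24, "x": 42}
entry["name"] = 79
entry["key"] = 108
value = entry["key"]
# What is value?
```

Trace:
`entry = {"key": 24, "x": 42}` → entry = {'key': 24, 'x': 42}
`entry["name"] = 79` → entry = {'key': 24, 'x': 42, 'name': 79}
`entry["key"] = 108` → entry = {'key': 108, 'x': 42, 'name': 79}
`value = entry["key"]` → value = 108
So value = 108

Answer: 108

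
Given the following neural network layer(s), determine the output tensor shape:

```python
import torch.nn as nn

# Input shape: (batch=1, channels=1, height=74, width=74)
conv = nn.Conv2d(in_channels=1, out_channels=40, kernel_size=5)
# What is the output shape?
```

Input: (1, 1, 74, 74) -> Output: (1, 40, 70, 70)

Answer: (1, 40, 70, 70)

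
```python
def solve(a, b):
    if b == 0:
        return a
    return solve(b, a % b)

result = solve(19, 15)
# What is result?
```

solve(19, 15) -> solve(15, 4) -> solve(4, 3) -> solve(3, 1) -> solve(1, 0) -> 1

Answer: 1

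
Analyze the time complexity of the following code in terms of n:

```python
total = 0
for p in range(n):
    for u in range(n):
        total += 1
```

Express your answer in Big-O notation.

Each loop level contributes: n × n. Multiplying the contributions gives O(n^2).

Answer: O(n^2)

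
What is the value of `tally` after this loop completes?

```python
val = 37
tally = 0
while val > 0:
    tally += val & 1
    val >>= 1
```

Count set bits in 37 (binary: 0b100101)
`tally` takes the values: 0 → 1 → 2 → 3

Answer: 3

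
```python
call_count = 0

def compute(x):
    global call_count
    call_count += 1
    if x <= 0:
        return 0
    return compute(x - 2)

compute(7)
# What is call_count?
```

Linear recursion stepping by 2: 5 calls from x=7 down to ≤0.

Answer: 5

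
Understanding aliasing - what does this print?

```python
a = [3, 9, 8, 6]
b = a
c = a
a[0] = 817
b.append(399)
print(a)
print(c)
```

Key concept: multiple aliases.
Step by step:
`a = [3, 9, 8, 6]` → a = [3, 9, 8, 6]
`b = a` → b = [3, 9, 8, 6] (same object as a)
`c = a` → c = [3, 9, 8, 6] (same object as a, b)
`a[0] = 817` → a = [817, 9, 8, 6] (same object as b, c); b = [817, 9, 8, 6] (same object as a, c); c = [817, 9, 8, 6] (same object as a, b)
`b.append(399)` → a = [817, 9, 8, 6, 399] (same object as b, c); b = [817, 9, 8, 6, 399] (same object as a, c); c = [817, 9, 8, 6, 399] (same object as a, b)
`print(a)` → prints [817, 9, 8, 6, 399]
`print(c)` → prints [817, 9, 8, 6, 399]

Answer:
[817, 9, 8, 6, 399]
[817, 9, 8, 6, 399]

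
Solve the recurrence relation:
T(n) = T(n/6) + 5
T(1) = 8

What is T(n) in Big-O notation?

Each step divides n by 6 and adds 5. After log_6(n) steps we reach T(1)=8. So T(n) = 5·log_6(n) + 8 = O(log n).

Answer: O(log n)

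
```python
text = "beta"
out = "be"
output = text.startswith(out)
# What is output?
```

Trace:
`text = "beta"` → text = 'beta'
`out = "be"` → out = 'be'
`output = text.startswith(out)` → output = True
So output = True

Answer: True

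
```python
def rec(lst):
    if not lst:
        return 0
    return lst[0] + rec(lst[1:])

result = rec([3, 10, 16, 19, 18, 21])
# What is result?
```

3 + 10 + 16 + 19 + 18 + 21 + 0 = 87

Answer: 87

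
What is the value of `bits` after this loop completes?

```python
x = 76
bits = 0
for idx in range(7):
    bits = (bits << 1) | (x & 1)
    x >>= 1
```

Reverse lowest 7 bits of 76
`bits` takes the values: 0 → 1 → 3 → 6 → 12 → 25

Answer: 25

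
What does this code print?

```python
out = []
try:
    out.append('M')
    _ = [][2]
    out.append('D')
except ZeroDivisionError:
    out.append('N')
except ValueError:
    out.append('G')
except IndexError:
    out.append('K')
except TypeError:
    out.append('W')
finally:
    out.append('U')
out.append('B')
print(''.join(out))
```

Execution trace: 'M' (try body) → 'K' (except IndexError) → 'U' (finally) → 'B' (after the try/except). Output: MKUB

Answer: MKUB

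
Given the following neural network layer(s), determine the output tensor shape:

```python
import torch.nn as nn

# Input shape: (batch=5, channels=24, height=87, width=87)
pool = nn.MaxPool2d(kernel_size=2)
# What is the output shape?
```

Input: (5, 24, 87, 87) -> Output: (5, 24, 43, 43)

Answer: (5, 24, 43, 43)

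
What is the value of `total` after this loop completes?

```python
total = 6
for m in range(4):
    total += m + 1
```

Start at 6, add 1 to 4 = 16
`total` takes the values: 6 → 7 → 9 → 12 → 16

Answer: 16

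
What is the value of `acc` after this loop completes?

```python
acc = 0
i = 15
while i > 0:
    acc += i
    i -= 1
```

Sum 15 down to 1
`acc` takes the values: 0 → 15 → 29 → 42 → 54 → 65 → 75 → 84 → 92 → 99 → 105 → 110 → 114 → 117 → 119 → 120

Answer: 120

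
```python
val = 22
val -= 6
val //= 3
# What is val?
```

Trace:
`val = 22` → val = 22
`val -= 6` → val = 16
`val //= 3` → val = 5
So val = 5

Answer: 5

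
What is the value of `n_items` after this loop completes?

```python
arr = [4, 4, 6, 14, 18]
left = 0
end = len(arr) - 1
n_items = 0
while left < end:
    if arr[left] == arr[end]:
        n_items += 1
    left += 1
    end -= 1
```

Count matching pairs from ends
`n_items` takes the values: 0

Answer: 0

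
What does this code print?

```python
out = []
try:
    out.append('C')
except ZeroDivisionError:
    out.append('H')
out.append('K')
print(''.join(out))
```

Execution trace: 'C' (try body, no exception) → 'K' (after the try/except). Output: CK

Answer: CK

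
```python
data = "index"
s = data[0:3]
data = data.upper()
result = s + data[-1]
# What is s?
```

Trace:
`data = "index"` → data = 'index'
`s = data[0:3]` → s = 'ind'
`data = data.upper()` → data = 'INDEX'
`result = s + data[-1]` → result = 'indX'
So s = 'ind'

Answer: 'ind'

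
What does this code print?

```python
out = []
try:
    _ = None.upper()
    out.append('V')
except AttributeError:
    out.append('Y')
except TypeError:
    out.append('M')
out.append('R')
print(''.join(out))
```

Execution trace: 'Y' (except AttributeError) → 'R' (after the try/except). Output: YR

Answer: YR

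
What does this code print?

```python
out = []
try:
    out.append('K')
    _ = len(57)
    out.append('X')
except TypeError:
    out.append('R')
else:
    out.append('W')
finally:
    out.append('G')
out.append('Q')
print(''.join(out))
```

Execution trace: 'K' (try body) → 'R' (except TypeError) → 'G' (finally) → 'Q' (after the try/except). Output: KRGQ

Answer: KRGQ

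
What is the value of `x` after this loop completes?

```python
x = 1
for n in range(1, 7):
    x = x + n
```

Start at 1, add 1 through 6
`x` takes the values: 1 → 2 → 4 → 7 → 11 → 16 → 22

Answer: 22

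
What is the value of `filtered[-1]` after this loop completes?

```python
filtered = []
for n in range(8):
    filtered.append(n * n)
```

Last element of squares 0 to 7
`filtered` takes the values: [] → [0] → [0, 1] → [0, 1, 4] → [0, 1, 4, 9] → [0, 1, 4, 9, 16] → [0, 1, 4, 9, 16, 25] → [0, 1, 4, 9, 16, 25, 36] → [0, 1, 4, 9, 16, 25, 36, 49]
So `filtered[-1]` = 49

Answer: 49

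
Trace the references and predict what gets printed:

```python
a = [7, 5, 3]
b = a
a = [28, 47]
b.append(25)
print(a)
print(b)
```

Key concept: rebinding vs mutation: a is rebound to a new list, b still points at the original.
Step by step:
`a = [7, 5, 3]` → a = [7, 5, 3]
`b = a` → b = [7, 5, 3] (same object as a)
`a = [28, 47]` → a = [28, 47]
`b.append(25)` → b = [7, 5, 3, 25]
`print(a)` → prints [28, 47]
`print(b)` → prints [7, 5, 3, 25]

Answer:
[28, 47]
[7, 5, 3, 25]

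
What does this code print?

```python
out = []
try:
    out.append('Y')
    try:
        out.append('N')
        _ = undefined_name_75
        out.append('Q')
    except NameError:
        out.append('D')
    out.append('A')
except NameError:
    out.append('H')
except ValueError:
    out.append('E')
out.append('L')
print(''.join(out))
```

Execution trace: 'Y' (try body) → 'N' (inner try body) → 'D' (inner except NameError) → 'A' (try body, no exception) → 'L' (after the try/except). Output: YNDAL

Answer: YNDAL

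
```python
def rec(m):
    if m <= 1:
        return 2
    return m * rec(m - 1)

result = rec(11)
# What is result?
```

rec(11) = 11 * 10 * 9 * 8 * 7 * 6 * 5 * 4 * 3 * 2 * 2 = 79833600

Answer: 79833600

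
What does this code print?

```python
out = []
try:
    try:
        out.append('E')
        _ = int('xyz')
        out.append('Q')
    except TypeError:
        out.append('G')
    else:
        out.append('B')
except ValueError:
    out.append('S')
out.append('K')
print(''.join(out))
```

Execution trace: 'E' (try body) → 'S' (outer except ValueError) → 'K' (after the try/except). Output: ESK

Answer: ESK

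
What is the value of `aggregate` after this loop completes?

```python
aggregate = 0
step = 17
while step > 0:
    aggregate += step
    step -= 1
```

Sum 17 down to 1
`aggregate` takes the values: 0 → 17 → 33 → 48 → 62 → 75 → 87 → 98 → 108 → 117 → 125 → 132 → 138 → 143 → 147 → 150 → 152 → 153

Answer: 153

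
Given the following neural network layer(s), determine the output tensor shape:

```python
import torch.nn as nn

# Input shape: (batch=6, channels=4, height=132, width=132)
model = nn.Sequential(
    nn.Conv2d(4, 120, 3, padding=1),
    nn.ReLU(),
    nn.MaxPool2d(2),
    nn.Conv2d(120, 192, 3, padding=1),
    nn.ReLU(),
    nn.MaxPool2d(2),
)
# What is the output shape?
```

Input: (6, 4, 132, 132) -> after first Conv2d: (6, 120, 132, 132) -> after first MaxPool2d: (6, 120, 66, 66) -> after second Conv2d: (6, 192, 66, 66) -> Output: (6, 192, 33, 33)

Answer: (6, 192, 33, 33)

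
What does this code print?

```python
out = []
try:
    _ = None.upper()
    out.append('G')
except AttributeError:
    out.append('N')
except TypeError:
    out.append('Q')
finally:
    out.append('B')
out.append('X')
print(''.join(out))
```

Execution trace: 'N' (except AttributeError) → 'B' (finally) → 'X' (after the try/except). Output: NBX

Answer: NBX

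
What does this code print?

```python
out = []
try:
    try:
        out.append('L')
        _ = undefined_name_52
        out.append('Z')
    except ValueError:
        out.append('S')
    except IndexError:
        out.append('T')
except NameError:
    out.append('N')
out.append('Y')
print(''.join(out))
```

Execution trace: 'L' (inner try body) → 'N' (outer except NameError) → 'Y' (after the try/except). Output: LNY

Answer: LNY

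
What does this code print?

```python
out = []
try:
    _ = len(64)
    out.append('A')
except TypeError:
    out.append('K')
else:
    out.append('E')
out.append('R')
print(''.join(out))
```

Execution trace: 'K' (except TypeError) → 'R' (after the try/except). Output: KR

Answer: KR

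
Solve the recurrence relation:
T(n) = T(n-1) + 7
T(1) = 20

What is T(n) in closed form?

Unrolling: T(n) = T(1) + 7·(n-1) = 20 + 7(n-1) = 7n + 13.

Answer: T(n) = 7n + 13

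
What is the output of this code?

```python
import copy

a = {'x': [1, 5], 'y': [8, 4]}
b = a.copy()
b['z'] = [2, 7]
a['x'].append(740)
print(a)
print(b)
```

Key concept: shallow copy of dict with mutable values.
Step by step:
`a = {'x': [1, 5], 'y': [8, 4]}` → a = {'x': [1, 5], 'y': [8, 4]}
`b = a.copy()` → b = {'x': [1, 5], 'y': [8, 4]}
`b['z'] = [2, 7]` → b = {'x': [1, 5], 'y': [8, 4], 'z': [2, 7]}
`a['x'].append(740)` → a = {'x': [1, 5, 740], 'y': [8, 4]}; b = {'x': [1, 5, 740], 'y': [8, 4], 'z': [2, 7]}
`print(a)` → prints {'x': [1, 5, 740], 'y': [8, 4]}
`print(b)` → prints {'x': [1, 5, 740], 'y': [8, 4], 'z': [2, 7]}

Answer:
{'x': [1, 5, 740], 'y': [8, 4]}
{'x': [1, 5, 740], 'y': [8, 4], 'z': [2, 7]}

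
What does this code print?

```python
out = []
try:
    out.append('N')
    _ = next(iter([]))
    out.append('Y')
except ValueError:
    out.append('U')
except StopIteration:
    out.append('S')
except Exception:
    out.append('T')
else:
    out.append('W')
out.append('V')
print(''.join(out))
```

Execution trace: 'N' (try body) → 'S' (except StopIteration) → 'V' (after the try/except). Output: NSV

Answer: NSV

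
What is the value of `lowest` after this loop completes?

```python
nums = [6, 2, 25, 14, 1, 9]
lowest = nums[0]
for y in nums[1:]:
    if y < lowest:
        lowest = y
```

Minimum of [6, 2, 25, 14, 1, 9]
`lowest` takes the values: 6 → 2 → 1

Answer: 1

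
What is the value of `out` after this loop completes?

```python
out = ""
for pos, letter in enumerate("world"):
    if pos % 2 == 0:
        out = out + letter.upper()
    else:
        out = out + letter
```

Uppercase even positions in 'world'
`out` takes the values: "" → "W" → "Wo" → "WoR" → "WoRl" → "WoRlD"

Answer: "WoRlD"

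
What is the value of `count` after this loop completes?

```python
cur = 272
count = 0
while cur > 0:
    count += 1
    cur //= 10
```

Count digits by repeated division by 10
`count` takes the values: 0 → 1 → 2 → 3

Answer: 3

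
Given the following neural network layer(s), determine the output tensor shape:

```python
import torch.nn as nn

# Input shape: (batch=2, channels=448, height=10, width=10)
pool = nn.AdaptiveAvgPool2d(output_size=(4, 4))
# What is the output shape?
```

Input: (2, 448, 10, 10) -> Output: (2, 448, 4, 4)

Answer: (2, 448, 4, 4)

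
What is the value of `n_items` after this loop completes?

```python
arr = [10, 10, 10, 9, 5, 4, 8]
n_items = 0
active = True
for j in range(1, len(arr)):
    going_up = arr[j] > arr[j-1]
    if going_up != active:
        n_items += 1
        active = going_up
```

Count direction changes in [10, 10, 10, 9, 5, 4, 8]
`n_items` takes the values: 0 → 1 → 2

Answer: 2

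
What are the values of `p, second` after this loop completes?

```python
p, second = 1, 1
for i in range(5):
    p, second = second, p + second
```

Fibonacci: after 5 iterations
`p, second` takes the values: (1, 1) → (1, 2) → (2, 3) → (3, 5) → (5, 8) → (8, 13)

Answer: 8, 13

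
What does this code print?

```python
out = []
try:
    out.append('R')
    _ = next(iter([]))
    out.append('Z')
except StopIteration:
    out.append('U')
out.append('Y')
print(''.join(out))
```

Execution trace: 'R' (try body) → 'U' (except StopIteration) → 'Y' (after the try/except). Output: RUY

Answer: RUY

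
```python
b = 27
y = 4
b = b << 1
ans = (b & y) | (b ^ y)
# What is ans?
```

Trace:
`b = 27` → b = 27
`y = 4` → y = 4
`b = b << 1` → b = 54
`ans = (b & y) | (b ^ y)` → ans = 54
So ans = 54

Answer: 54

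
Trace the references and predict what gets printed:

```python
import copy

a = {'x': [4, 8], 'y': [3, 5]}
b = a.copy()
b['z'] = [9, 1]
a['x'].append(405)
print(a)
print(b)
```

Key concept: shallow copy of dict with mutable values.
Step by step:
`a = {'x': [4, 8], 'y': [3, 5]}` → a = {'x': [4, 8], 'y': [3, 5]}
`b = a.copy()` → b = {'x': [4, 8], 'y': [3, 5]}
`b['z'] = [9, 1]` → b = {'x': [4, 8], 'y': [3, 5], 'z': [9, 1]}
`a['x'].append(405)` → a = {'x': [4, 8, 405], 'y': [3, 5]}; b = {'x': [4, 8, 405], 'y': [3, 5], 'z': [9, 1]}
`print(a)` → prints {'x': [4, 8, 405], 'y': [3, 5]}
`print(b)` → prints {'x': [4, 8, 405], 'y': [3, 5], 'z': [9, 1]}

Answer:
{'x': [4, 8, 405], 'y': [3, 5]}
{'x': [4, 8, 405], 'y': [3, 5], 'z': [9, 1]}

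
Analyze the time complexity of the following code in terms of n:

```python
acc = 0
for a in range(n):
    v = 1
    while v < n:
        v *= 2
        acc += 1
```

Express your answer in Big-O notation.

Each loop level contributes: n × log n. Multiplying the contributions gives O(n log n).

Answer: O(n log n)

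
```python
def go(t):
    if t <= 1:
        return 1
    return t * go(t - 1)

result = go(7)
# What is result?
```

go(7) = 7 * 6 * 5 * 4 * 3 * 2 * 1 = 5040

Answer: 5040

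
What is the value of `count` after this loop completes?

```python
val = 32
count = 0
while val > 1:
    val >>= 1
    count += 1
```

Count right shifts until 1
`count` takes the values: 0 → 1 → 2 → 3 → 4 → 5

Answer: 5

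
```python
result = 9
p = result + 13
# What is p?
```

Trace:
`result = 9` → result = 9
`p = result + 13` → p = 22
So p = 22

Answer: 22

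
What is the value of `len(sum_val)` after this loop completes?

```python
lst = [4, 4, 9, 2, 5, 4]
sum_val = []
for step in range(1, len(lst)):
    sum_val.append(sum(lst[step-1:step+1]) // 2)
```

Number of 2-element averages
`sum_val` takes the values: [] → [4] → [4, 6] → [4, 6, 5] → [4, 6, 5, 3] → [4, 6, 5, 3, 4]
So `len(sum_val)` = 5

Answer: 5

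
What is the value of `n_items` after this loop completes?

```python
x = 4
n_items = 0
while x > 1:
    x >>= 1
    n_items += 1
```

Count right shifts until 1
`n_items` takes the values: 0 → 1 → 2

Answer: 2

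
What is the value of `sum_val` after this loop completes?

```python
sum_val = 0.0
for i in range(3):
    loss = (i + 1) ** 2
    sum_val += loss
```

Sum of squared losses 1² + 2² + ... + 3²
`sum_val` takes the values: 0.0 → 1.0 → 5.0 → 14.0

Answer: 14.0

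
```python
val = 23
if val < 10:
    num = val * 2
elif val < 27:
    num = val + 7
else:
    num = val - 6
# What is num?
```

Trace:
`val = 23` → val = 23
`if val < 10: ...` → val < 10 is False, val < 27 is True → num = 30
So num = 30

Answer: 30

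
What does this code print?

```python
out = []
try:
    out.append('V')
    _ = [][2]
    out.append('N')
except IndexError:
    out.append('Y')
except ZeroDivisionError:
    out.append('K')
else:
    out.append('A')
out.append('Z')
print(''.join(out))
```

Execution trace: 'V' (try body) → 'Y' (except IndexError) → 'Z' (after the try/except). Output: VYZ

Answer: VYZ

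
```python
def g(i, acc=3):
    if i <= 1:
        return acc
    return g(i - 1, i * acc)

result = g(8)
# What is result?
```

Accumulator trace (n, acc): (8, 3) -> (7, 24) -> (6, 168) -> (5, 1008) -> (4, 5040) -> (3, 20160) -> (2, 60480) -> (1, 120960) -> return 120960

Answer: 120960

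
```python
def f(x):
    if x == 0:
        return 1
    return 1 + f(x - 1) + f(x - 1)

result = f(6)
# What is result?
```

f(x) = 1 + 2·f(x-1), f(0)=1. Closed form: (1+1)·2^6 - 1 = 127.

Answer: 127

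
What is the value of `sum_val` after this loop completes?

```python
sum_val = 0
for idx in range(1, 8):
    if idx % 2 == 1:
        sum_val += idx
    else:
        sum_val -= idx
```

Add odd, subtract even
`sum_val` takes the values: 0 → 1 → -1 → 2 → -2 → 3 → -3 → 4

Answer: 4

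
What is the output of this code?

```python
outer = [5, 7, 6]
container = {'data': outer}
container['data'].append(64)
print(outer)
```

Key concept: dict holds reference to list.
Step by step:
`outer = [5, 7, 6]` → outer = [5, 7, 6]
`container = {'data': outer}` → container = {'data': [5, 7, 6]}
`container['data'].append(64)` → outer = [5, 7, 6, 64]; container = {'data': [5, 7, 6, 64]}
`print(outer)` → prints [5, 7, 6, 64]

Answer: [5, 7, 6, 64]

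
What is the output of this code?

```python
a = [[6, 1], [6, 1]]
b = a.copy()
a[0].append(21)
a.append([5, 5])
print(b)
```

Key concept: shallow copy with nested lists.
Step by step:
`a = [[6, 1], [6, 1]]` → a = [[6, 1], [6, 1]]
`b = a.copy()` → b = [[6, 1], [6, 1]]
`a[0].append(21)` → a = [[6, 1, 21], [6, 1]]; b = [[6, 1, 21], [6, 1]]
`a.append([5, 5])` → a = [[6, 1, 21], [6, 1], [5, 5]]
`print(b)` → prints [[6, 1, 21], [6, 1]]

Answer: [[6, 1, 21], [6, 1]]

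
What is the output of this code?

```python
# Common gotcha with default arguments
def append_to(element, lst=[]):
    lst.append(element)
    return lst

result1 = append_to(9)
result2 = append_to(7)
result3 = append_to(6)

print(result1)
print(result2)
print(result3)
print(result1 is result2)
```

Key concept: mutable default argument gotcha.
Step by step:
`result1 = append_to(9)` → result1 = [9]
`result2 = append_to(7)` → result1 = [9, 7] (same object as result2); result2 = [9, 7] (same object as result1)
`result3 = append_to(6)` → result1 = [9, 7, 6] (same object as result2, result3); result2 = [9, 7, 6] (same object as result1, result3); result3 = [9, 7, 6] (same object as result1, result2)
`print(result1)` → prints [9, 7, 6]
`print(result2)` → prints [9, 7, 6]
`print(result3)` → prints [9, 7, 6]
`print(result1 is result2)` → prints True

Answer:
[9, 7, 6]
[9, 7, 6]
[9, 7, 6]
True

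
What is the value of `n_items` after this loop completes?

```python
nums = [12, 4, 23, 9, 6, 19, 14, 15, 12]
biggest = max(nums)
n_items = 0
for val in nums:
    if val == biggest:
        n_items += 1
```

Count of max value 23 in [12, 4, 23, 9, 6, 19, 14, 15, 12]
`n_items` takes the values: 0 → 1

Answer: 1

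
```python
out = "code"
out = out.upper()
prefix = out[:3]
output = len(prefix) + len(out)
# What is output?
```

Trace:
`out = "code"` → out = 'code'
`out = out.upper()` → out = 'CODE'
`prefix = out[:3]` → prefix = 'COD'
`output = len(prefix) + len(out)` → output = 7
So output = 7

Answer: 7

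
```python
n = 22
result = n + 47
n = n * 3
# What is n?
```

Trace:
`n = 22` → n = 22
`result = n + 47` → result = 69
`n = n * 3` → n = 66
So n = 66

Answer: 66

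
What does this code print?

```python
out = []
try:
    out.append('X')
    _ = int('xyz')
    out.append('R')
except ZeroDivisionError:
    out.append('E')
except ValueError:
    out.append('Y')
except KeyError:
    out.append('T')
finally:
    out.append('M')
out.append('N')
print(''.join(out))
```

Execution trace: 'X' (try body) → 'Y' (except ValueError) → 'M' (finally) → 'N' (after the try/except). Output: XYMN

Answer: XYMN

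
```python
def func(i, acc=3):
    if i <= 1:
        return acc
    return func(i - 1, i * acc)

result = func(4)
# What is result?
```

Accumulator trace (n, acc): (4, 3) -> (3, 12) -> (2, 36) -> (1, 72) -> return 72

Answer: 72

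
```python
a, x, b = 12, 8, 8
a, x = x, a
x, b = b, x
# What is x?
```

Trace:
`a, x, b = 12, 8, 8` → a = 12; x = 8; b = 8
`a, x = x, a` → a = 8; x = 12
`x, b = b, x` → x = 8; b = 12
So x = 8

Answer: 8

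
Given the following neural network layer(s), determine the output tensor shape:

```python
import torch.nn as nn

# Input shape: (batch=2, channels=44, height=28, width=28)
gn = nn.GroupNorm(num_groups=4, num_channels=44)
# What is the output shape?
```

Input: (2, 44, 28, 28) -> Output: (2, 44, 28, 28)

Answer: (2, 44, 28, 28)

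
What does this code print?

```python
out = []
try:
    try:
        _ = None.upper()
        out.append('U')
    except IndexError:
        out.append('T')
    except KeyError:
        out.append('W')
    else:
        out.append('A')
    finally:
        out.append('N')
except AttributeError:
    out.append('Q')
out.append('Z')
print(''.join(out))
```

Execution trace: 'N' (finally) → 'Q' (outer except AttributeError) → 'Z' (after the try/except). Output: NQZ

Answer: NQZ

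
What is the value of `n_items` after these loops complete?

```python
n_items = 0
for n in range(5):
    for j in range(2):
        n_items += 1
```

5 * 2 = 10
`n_items` takes the values: 0 → 1 → 2 → 3 → 4 → 5 → 6 → 7 → 8 → 9 → 10

Answer: 10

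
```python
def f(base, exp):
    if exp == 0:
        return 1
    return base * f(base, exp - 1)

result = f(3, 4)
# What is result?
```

f(3, 4) = 3 * 3 * 3 * 3 = 81

Answer: 81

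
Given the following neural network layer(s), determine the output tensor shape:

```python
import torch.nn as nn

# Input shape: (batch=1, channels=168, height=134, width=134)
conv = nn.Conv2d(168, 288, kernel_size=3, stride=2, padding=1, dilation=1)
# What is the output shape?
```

Input: (1, 168, 134, 134) -> Output: (1, 288, 67, 67)

Answer: (1, 288, 67, 67)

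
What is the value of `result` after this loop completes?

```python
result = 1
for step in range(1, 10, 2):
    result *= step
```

Product of 1, 3, 5, ... up to 9
`result` takes the values: 1 → 3 → 15 → 105 → 945

Answer: 945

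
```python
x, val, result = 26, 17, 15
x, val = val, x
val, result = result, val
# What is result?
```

Trace:
`x, val, result = 26, 17, 15` → x = 26; val = 17; result = 15
`x, val = val, x` → x = 17; val = 26
`val, result = result, val` → val = 15; result = 26
So result = 26

Answer: 26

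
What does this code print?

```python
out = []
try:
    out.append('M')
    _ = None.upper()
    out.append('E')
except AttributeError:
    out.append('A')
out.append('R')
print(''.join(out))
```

Execution trace: 'M' (try body) → 'A' (except AttributeError) → 'R' (after the try/except). Output: MAR

Answer: MAR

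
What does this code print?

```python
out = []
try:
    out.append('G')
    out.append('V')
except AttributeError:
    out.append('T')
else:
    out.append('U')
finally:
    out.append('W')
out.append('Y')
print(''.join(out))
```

Execution trace: 'G' (try body) → 'V' (try body, no exception) → 'U' (else) → 'W' (finally) → 'Y' (after the try/except). Output: GVUWY

Answer: GVUWY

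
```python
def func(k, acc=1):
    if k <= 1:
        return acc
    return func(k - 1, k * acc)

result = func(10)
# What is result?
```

Accumulator trace (n, acc): (10, 1) -> (9, 10) -> (8, 90) -> (7, 720) -> (6, 5040) -> (5, 30240) -> (4, 151200) -> (3, 604800) -> (2, 1814400) -> (1, 3628800) -> return 3628800

Answer: 3628800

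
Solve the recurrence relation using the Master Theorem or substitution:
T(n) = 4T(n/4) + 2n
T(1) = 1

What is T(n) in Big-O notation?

By Master Theorem: a=4, b=4, f(n)=2n. Since log_4(4) = 1 and f(n) = Θ(n^1), Case 2 applies. T(n) = O(n log n).

Answer: O(n log n)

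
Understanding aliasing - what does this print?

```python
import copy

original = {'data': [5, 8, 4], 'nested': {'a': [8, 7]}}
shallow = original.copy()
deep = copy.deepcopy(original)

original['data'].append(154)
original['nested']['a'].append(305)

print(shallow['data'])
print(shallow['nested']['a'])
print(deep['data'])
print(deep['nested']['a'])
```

Key concept: comparing shallow vs deep copy.
Step by step:
`original = {'data': [5, 8, 4], 'nested': {'a': [8, 7]}}` → original = {'data': [5, 8, 4], 'nested': {'a': [8, 7]}}
`shallow = original.copy()` → shallow = {'data': [5, 8, 4], 'nested': {'a': [8, 7]}}
`deep = copy.deepcopy(original)` → deep = {'data': [5, 8, 4], 'nested': {'a': [8, 7]}}
`original['data'].append(154)` → original = {'data': [5, 8, 4, 154], 'nested': {'a': [8, 7]}}; shallow = {'data': [5, 8, 4, 154], 'nested': {'a': [8, 7]}}
`original['nested']['a'].append(305)` → original = {'data': [5, 8, 4, 154], 'nested': {'a': [8, 7, 305]}}; shallow = {'data': [5, 8, 4, 154], 'nested': {'a': [8, 7, 305]}}
`print(shallow['data'])` → prints [5, 8, 4, 154]
`print(shallow['nested']['a'])` → prints [8, 7, 305]
`print(deep['data'])` → prints [5, 8, 4]
`print(deep['nested']['a'])` → prints [8, 7]

Answer:
[5, 8, 4, 154]
[8, 7, 305]
[5, 8, 4]
[8, 7]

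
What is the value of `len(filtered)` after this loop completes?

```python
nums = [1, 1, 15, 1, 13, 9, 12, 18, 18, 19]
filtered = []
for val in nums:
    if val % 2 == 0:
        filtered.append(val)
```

Count even numbers in [1, 1, 15, 1, 13, 9, 12, 18, 18, 19]
`filtered` takes the values: [] → [12] → [12, 18] → [12, 18, 18]
So `len(filtered)` = 3

Answer: 3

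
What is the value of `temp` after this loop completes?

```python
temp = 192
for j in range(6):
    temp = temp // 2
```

Halve 6 times: 192 // 2^6 = 3
`temp` takes the values: 192 → 96 → 48 → 24 → 12 → 6 → 3

Answer: 3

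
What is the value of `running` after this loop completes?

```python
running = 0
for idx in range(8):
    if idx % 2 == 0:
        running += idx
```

Sum of even numbers 0 to 7
`running` takes the values: 0 → 2 → 6 → 12

Answer: 12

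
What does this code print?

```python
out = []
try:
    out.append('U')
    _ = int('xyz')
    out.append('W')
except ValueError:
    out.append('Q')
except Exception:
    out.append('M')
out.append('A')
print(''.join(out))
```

Execution trace: 'U' (try body) → 'Q' (except ValueError) → 'A' (after the try/except). Output: UQA

Answer: UQA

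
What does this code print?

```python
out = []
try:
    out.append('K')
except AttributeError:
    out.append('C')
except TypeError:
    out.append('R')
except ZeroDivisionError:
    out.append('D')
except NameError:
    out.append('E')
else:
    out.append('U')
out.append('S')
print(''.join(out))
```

Execution trace: 'K' (try body, no exception) → 'U' (else) → 'S' (after the try/except). Output: KUS

Answer: KUS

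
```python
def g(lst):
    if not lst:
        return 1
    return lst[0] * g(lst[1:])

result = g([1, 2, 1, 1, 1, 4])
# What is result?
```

Product over [1, 2, 1, 1, 1, 4] = 1 * 2 * 1 * 1 * 1 * 4 = 8

Answer: 8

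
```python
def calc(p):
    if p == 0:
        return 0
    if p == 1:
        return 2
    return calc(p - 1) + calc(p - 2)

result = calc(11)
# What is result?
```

Build up from base cases: calc(0)=0, calc(1)=2, calc(2)=2, calc(3)=4, calc(4)=6, calc(5)=10, calc(6)=16, ..., calc(11)=178

Answer: 178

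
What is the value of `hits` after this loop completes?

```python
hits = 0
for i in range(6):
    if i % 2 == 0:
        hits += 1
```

Count numbers divisible by 2 in range(6)
`hits` takes the values: 0 → 1 → 2 → 3

Answer: 3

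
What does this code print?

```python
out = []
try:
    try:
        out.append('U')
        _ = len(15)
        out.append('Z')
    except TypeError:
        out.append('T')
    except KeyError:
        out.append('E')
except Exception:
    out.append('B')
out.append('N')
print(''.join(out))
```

Execution trace: 'U' (inner try body) → 'T' (inner except TypeError) → 'N' (after the try/except). Output: UTN

Answer: UTN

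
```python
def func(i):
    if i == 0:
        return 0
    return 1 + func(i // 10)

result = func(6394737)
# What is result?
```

Count of digits of 6394737: 7

Answer: 7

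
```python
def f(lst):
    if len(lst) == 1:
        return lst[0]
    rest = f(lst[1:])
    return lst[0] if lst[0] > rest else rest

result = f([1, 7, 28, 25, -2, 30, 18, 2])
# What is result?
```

Recursive max over [1, 7, 28, 25, -2, 30, 18, 2] = 30

Answer: 30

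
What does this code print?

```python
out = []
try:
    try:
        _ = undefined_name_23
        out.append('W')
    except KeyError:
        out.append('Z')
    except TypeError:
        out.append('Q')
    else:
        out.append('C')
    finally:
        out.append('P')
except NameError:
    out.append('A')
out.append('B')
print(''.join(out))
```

Execution trace: 'P' (finally) → 'A' (outer except NameError) → 'B' (after the try/except). Output: PAB

Answer: PAB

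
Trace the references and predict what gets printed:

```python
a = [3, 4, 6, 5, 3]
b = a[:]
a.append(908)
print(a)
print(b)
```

Key concept: slice [:] creates copy.
Step by step:
`a = [3, 4, 6, 5, 3]` → a = [3, 4, 6, 5, 3]
`b = a[:]` → b = [3, 4, 6, 5, 3]
`a.append(908)` → a = [3, 4, 6, 5, 3, 908]
`print(a)` → prints [3, 4, 6, 5, 3, 908]
`print(b)` → prints [3, 4, 6, 5, 3]

Answer:
[3, 4, 6, 5, 3, 908]
[3, 4, 6, 5, 3]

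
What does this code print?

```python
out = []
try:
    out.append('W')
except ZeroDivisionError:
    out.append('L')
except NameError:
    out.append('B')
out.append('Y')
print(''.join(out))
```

Execution trace: 'W' (try body, no exception) → 'Y' (after the try/except). Output: WY

Answer: WY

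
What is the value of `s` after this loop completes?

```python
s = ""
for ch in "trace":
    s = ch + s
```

Reverse 'trace'
`s` takes the values: "" → "t" → "rt" → "art" → "cart" → "ecart"

Answer: "ecart"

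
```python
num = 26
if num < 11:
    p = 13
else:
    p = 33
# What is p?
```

Trace:
`num = 26` → num = 26
`if num < 11: ...` → num < 11 is False, take else branch → p = 33
So p = 33

Answer: 33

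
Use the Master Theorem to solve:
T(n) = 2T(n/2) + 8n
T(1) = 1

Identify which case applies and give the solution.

a=2, b=2, f(n)=8n. log_2(2) = 1. Since c=1 = 1, Case 2 applies: T(n) = Θ(n^log_b(a) · log n) = O(n log n).

Answer: O(n log n) - Case 2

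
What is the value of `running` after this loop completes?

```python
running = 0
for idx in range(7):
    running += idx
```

Sum of 0 to 6 = 21
`running` takes the values: 0 → 1 → 3 → 6 → 10 → 15 → 21

Answer: 21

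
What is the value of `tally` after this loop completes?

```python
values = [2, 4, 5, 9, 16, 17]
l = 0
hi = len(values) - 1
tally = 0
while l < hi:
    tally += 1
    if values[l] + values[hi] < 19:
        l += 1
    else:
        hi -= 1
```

Steps to find pair summing to 19
`tally` takes the values: 0 → 1 → 2 → 3 → 4 → 5

Answer: 5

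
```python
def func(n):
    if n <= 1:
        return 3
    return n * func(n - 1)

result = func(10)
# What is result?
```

func(10) = 10 * 9 * 8 * 7 * 6 * 5 * 4 * 3 * 2 * 3 = 10886400

Answer: 10886400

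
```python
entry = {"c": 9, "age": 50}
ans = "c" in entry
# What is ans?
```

Trace:
`entry = {"c": 9, "age": 50}` → entry = {'c': 9, 'age': 50}
`ans = "c" in entry` → ans = True
So ans = True

Answer: True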